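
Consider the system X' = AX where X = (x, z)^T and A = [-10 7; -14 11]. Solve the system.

Coefficient matrix A = [[-10, 7], [-14, 11]].
Characteristic polynomial det(A - λI) = λ^2 - λ - 12 = 0.
Eigenvalues λ = -3, 4.
For λ=-3: (A-λI) row 1 is [-7, 7], so an eigenvector is (1, 1).
For λ=4: (A-λI) row 1 is [-14, 7], so an eigenvector is (-1, -2).
General solution: c_1e^(-3t)(1,1) + c_2e^(4t)(-1,-2).

x(t) = c_1e^(-3t) - c_2e^(4t), z(t) = c_1e^(-3t) - 2c_2e^(4t)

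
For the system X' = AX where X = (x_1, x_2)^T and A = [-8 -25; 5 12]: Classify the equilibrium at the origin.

unstable spiral

A = [[-8,-25],[5,12]]; det(A-λI) = λ^2 - 4λ + 29.
λ = 2 ± 5i: positive real part.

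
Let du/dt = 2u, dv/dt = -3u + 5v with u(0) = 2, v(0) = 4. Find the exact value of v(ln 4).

A = [[2,0],[-3,5]]; eigenvalues λ = 2, 5.
Eigenvectors: (-1,-1) for λ=2, (0,1) for λ=5.
From the initial condition, c_1 = -2, c_2 = 2.
v(ln 4) = (-2)(4^2)(-1) + (2)(4^5)(1) = 2080.

2080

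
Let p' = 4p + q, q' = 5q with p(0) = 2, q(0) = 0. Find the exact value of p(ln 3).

162

A = [[4,1],[0,5]]; eigenvalues λ = 5, 4.
Eigenvectors: (1,1) for λ=5, (-1,0) for λ=4.
From the initial condition, c_1 = 0, c_2 = -2.
p(ln 3) = (0)(3^5)(1) + (-2)(3^4)(-1) = 162.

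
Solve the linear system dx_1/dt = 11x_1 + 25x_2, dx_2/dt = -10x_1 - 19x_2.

x_1(t) = K_1e^(-4t)sin(5t) + 2K_1e^(-4t)cos(5t) + 2K_2e^(-4t)sin(5t) - K_2e^(-4t)cos(5t), x_2(t) = -K_1e^(-4t)sin(5t) - K_1e^(-4t)cos(5t) - K_2e^(-4t)sin(5t) + K_2e^(-4t)cos(5t)

Coefficient matrix A = [[11, 25], [-10, -19]].
Characteristic polynomial det(A - λI) = λ^2 + 8λ + 41 = 0.
Eigenvalues λ = -4 ± 5i (complex conjugate pair).
For λ=-4+5i: an eigenvector is (2,-1) - i(1,-1) = (2 - i, -1 + i).
A real fundamental pair from Re and Im of e^((-4+5i)t)v: X_1 = e^(-4t)(cos(5t)·(2,-1) + sin(5t)·(1,-1)), X_2 = e^(-4t)(sin(5t)·(2,-1) - cos(5t)·(1,-1)).
General solution: K_1X_1 + K_2X_2.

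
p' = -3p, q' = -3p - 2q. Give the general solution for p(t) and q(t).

Coefficient matrix A = [[-3, 0], [-3, -2]].
Characteristic polynomial det(A - λI) = λ^2 + 5λ + 6 = 0.
Eigenvalues λ = -2, -3.
For λ=-2: (A-λI) row 1 is [-1, 0], so an eigenvector is (0, -1).
For λ=-3: (A-λI) row 2 is [-3, 1], so an eigenvector is (1, 3).
General solution: K_1e^(-2t)(0,-1) + K_2e^(-3t)(1,3).

p(t) = K_2e^(-3t), q(t) = -K_1e^(-2t) + 3K_2e^(-3t)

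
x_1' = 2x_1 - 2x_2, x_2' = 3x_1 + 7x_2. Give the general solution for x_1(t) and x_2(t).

x_1(t) = -2c_1e^(5t) - c_2e^(4t), x_2(t) = 3c_1e^(5t) + c_2e^(4t)

Coefficient matrix A = [[2, -2], [3, 7]].
Characteristic polynomial det(A - λI) = λ^2 - 9λ + 20 = 0.
Eigenvalues λ = 5, 4.
For λ=5: (A-λI) row 1 is [-3, -2], so an eigenvector is (-2, 3).
For λ=4: (A-λI) row 1 is [-2, -2], so an eigenvector is (-1, 1).
General solution: c_1e^(5t)(-2,3) + c_2e^(4t)(-1,1).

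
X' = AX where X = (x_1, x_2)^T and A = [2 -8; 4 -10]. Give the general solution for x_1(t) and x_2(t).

Coefficient matrix A = [[2, -8], [4, -10]].
Characteristic polynomial det(A - λI) = λ^2 + 8λ + 12 = 0.
Eigenvalues λ = -2, -6.
For λ=-2: (A-λI) row 1 is [4, -8], so an eigenvector is (2, 1).
For λ=-6: (A-λI) row 1 is [8, -8], so an eigenvector is (1, 1).
General solution: c_1e^(-2t)(2,1) + c_2e^(-6t)(1,1).

x_1(t) = 2c_1e^(-2t) + c_2e^(-6t), x_2(t) = c_1e^(-2t) + c_2e^(-6t)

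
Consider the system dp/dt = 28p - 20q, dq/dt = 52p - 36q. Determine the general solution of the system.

Coefficient matrix A = [[28, -20], [52, -36]].
Characteristic polynomial det(A - λI) = λ^2 + 8λ + 32 = 0.
Eigenvalues λ = -4 ± 4i (complex conjugate pair).
For λ=-4+4i: an eigenvector is (2,3) - i(1,2) = (2 - i, 3 - 2i).
A real fundamental pair from Re and Im of e^((-4+4i)t)v: X_1 = e^(-4t)(cos(4t)·(2,3) + sin(4t)·(1,2)), X_2 = e^(-4t)(sin(4t)·(2,3) - cos(4t)·(1,2)).
General solution: c_1X_1 + c_2X_2.

p(t) = c_1e^(-4t)sin(4t) + 2c_1e^(-4t)cos(4t) + 2c_2e^(-4t)sin(4t) - c_2e^(-4t)cos(4t), q(t) = 2c_1e^(-4t)sin(4t) + 3c_1e^(-4t)cos(4t) + 3c_2e^(-4t)sin(4t) - 2c_2e^(-4t)cos(4t)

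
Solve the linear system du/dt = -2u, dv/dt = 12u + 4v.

Coefficient matrix A = [[-2, 0], [12, 4]].
Characteristic polynomial det(A - λI) = λ^2 - 2λ - 8 = 0.
Eigenvalues λ = -2, 4.
For λ=-2: (A-λI) row 2 is [12, 6], so an eigenvector is (1, -2).
For λ=4: (A-λI) row 1 is [-6, 0], so an eigenvector is (0, 1).
General solution: c_1e^(-2t)(1,-2) + c_2e^(4t)(0,1).

u(t) = c_1e^(-2t), v(t) = -2c_1e^(-2t) + c_2e^(4t)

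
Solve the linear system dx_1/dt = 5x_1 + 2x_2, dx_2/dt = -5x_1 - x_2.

x_1(t) = -C_1e^(2t)sin(t) - C_1e^(2t)cos(t) - C_2e^(2t)sin(t) + C_2e^(2t)cos(t), x_2(t) = 2C_1e^(2t)sin(t) + C_1e^(2t)cos(t) + C_2e^(2t)sin(t) - 2C_2e^(2t)cos(t)

Coefficient matrix A = [[5, 2], [-5, -1]].
Characteristic polynomial det(A - λI) = λ^2 - 4λ + 5 = 0.
Eigenvalues λ = 2 ± i (complex conjugate pair).
For λ=2+i: an eigenvector is (-1,1) - i(-1,2) = (-1 + i, 1 - 2i).
A real fundamental pair from Re and Im of e^((2+i)t)v: X_1 = e^(2t)(cos(t)·(-1,1) + sin(t)·(-1,2)), X_2 = e^(2t)(sin(t)·(-1,1) - cos(t)·(-1,2)).
General solution: C_1X_1 + C_2X_2.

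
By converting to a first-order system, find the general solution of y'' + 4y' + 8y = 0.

y(t) = c_1e^(-2t)cos(2t) + c_2e^(-2t)sin(2t)

Let x_1 = y, x_2 = y'. Then x_1' = x_2 and x_2' = -8x_1 - 4x_2.
A = [[0,1],[-8,-4]]; det(A-λI) = λ^2 + 4λ + 8.
Eigenvalues λ = -2 ± 2i.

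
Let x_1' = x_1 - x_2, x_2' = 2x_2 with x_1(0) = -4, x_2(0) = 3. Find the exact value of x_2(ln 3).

A = [[1,-1],[0,2]]; eigenvalues λ = 1, 2.
Eigenvectors: (1,0) for λ=1, (-1,1) for λ=2.
From the initial condition, c_1 = -1, c_2 = 3.
x_2(ln 3) = (-1)(3^1)(0) + (3)(3^2)(1) = 27.

27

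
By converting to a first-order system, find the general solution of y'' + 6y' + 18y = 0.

Let x_1 = y, x_2 = y'. Then x_1' = x_2 and x_2' = -18x_1 - 6x_2.
A = [[0,1],[-18,-6]]; det(A-λI) = λ^2 + 6λ + 18.
Eigenvalues λ = -3 ± 3i.

y(t) = C_1e^(-3t)cos(3t) + C_2e^(-3t)sin(3t)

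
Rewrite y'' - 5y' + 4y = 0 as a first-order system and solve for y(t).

y(t) = C_1e^(4t) + C_2e^(t)

Let x_1 = y, x_2 = y'. Then x_1' = x_2 and x_2' = -4x_1 + 5x_2.
A = [[0,1],[-4,5]]; det(A-λI) = λ^2 - 5λ + 4.
Eigenvalues λ = 4, 1 with eigenvectors (1,4), (1,1).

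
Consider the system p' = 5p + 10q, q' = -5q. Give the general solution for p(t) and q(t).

Coefficient matrix A = [[5, 10], [0, -5]].
Characteristic polynomial det(A - λI) = λ^2 - 25 = 0.
Eigenvalues λ = -5, 5.
For λ=-5: (A-λI) row 1 is [10, 10], so an eigenvector is (-1, 1).
For λ=5: (A-λI) row 1 is [0, 10], so an eigenvector is (1, 0).
General solution: K_1e^(-5t)(-1,1) + K_2e^(5t)(1,0).

p(t) = -K_1e^(-5t) + K_2e^(5t), q(t) = K_1e^(-5t)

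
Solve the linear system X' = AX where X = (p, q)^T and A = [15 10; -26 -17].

p(t) = -C_1e^(-t)sin(2t) - 2C_1e^(-t)cos(2t) - 2C_2e^(-t)sin(2t) + C_2e^(-t)cos(2t), q(t) = 2C_1e^(-t)sin(2t) + 3C_1e^(-t)cos(2t) + 3C_2e^(-t)sin(2t) - 2C_2e^(-t)cos(2t)

Coefficient matrix A = [[15, 10], [-26, -17]].
Characteristic polynomial det(A - λI) = λ^2 + 2λ + 5 = 0.
Eigenvalues λ = -1 ± 2i (complex conjugate pair).
For λ=-1+2i: an eigenvector is (-2,3) - i(-1,2) = (-2 + i, 3 - 2i).
A real fundamental pair from Re and Im of e^((-1+2i)t)v: X_1 = e^(-t)(cos(2t)·(-2,3) + sin(2t)·(-1,2)), X_2 = e^(-t)(sin(2t)·(-2,3) - cos(2t)·(-1,2)).
General solution: C_1X_1 + C_2X_2.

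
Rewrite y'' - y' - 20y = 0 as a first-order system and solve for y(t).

y(t) = c_1e^(-4t) + c_2e^(5t)

Let x_1 = y, x_2 = y'. Then x_1' = x_2 and x_2' = 20x_1 + x_2.
A = [[0,1],[20,1]]; det(A-λI) = λ^2 - λ - 20.
Eigenvalues λ = -4, 5 with eigenvectors (1,-4), (1,5).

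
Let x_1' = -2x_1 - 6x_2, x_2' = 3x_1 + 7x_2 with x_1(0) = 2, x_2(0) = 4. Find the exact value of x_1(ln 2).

-136

A = [[-2,-6],[3,7]]; eigenvalues λ = 4, 1.
Eigenvectors: (-1,1) for λ=4, (-2,1) for λ=1.
From the initial condition, c_1 = 10, c_2 = -6.
x_1(ln 2) = (10)(2^4)(-1) + (-6)(2^1)(-2) = -136.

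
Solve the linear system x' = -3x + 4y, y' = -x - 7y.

Coefficient matrix A = [[-3, 4], [-1, -7]].
Characteristic polynomial det(A - λI) = λ^2 + 10λ + 25 = 0.
Single eigenvalue λ = -5 with algebraic multiplicity 2.
Eigenvector v = (2,-1); generalized eigenvector w with (A-λI)w=v is (1,0).
General solution: e^(-5t)[K_1·v + K_2·(t·v + w)].

x(t) = 2K_1e^(-5t) + 2K_2te^(-5t) + K_2e^(-5t), y(t) = -K_1e^(-5t) - K_2te^(-5t)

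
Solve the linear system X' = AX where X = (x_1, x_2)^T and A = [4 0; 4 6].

Coefficient matrix A = [[4, 0], [4, 6]].
Characteristic polynomial det(A - λI) = λ^2 - 10λ + 24 = 0.
Eigenvalues λ = 4, 6.
For λ=4: (A-λI) row 2 is [4, 2], so an eigenvector is (1, -2).
For λ=6: (A-λI) row 1 is [-2, 0], so an eigenvector is (0, 1).
General solution: K_1e^(4t)(1,-2) + K_2e^(6t)(0,1).

x_1(t) = K_1e^(4t), x_2(t) = -2K_1e^(4t) + K_2e^(6t)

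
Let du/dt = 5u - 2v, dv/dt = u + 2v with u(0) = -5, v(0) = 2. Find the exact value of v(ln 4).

A = [[5,-2],[1,2]]; eigenvalues λ = 3, 4.
Eigenvectors: (1,1) for λ=3, (-2,-1) for λ=4.
From the initial condition, c_1 = 9, c_2 = 7.
v(ln 4) = (9)(4^3)(1) + (7)(4^4)(-1) = -1216.

-1216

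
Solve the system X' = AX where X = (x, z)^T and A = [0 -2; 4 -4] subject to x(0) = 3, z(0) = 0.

Coefficient matrix A = [[0, -2], [4, -4]].
Characteristic polynomial det(A - λI) = λ^2 + 4λ + 8 = 0.
Eigenvalues λ = -2 ± 2i (complex conjugate pair).
For λ=-2+2i: an eigenvector is (0,1) - i(-1,-1) = (0 + i, 1 + i).
A real fundamental pair from Re and Im of e^((-2+2i)t)v: X_1 = e^(-2t)(cos(2t)·(0,1) + sin(2t)·(-1,-1)), X_2 = e^(-2t)(sin(2t)·(0,1) - cos(2t)·(-1,-1)).
General solution: C_1X_1 + C_2X_2.
Applying x(0)=3, z(0)=0 gives C_1=-3, C_2=3.

x(t) = 3e^(-2t)sin(2t) + 3e^(-2t)cos(2t), z(t) = 6e^(-2t)sin(2t)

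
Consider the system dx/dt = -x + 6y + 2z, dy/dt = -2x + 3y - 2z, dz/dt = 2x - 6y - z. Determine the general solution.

x(t) = C_1e^(-3t) + 2C_2e^(t) - C_3e^(3t), y(t) = C_2e^(t) - C_3e^(3t), z(t) = -C_1e^(-3t) - C_2e^(t) + C_3e^(3t)

Coefficient matrix A = [[-1, 6, 2], [-2, 3, -2], [2, -6, -1]].
det(A - λI) = 0 gives eigenvalues λ = -3, 1, 3.
For λ=-3: eigenvector (1,0,-1).
For λ=1: eigenvector (2,1,-1).
For λ=3: eigenvector (-1,-1,1).
General solution: C_1e^(-3t)(1,0,-1) + C_2e^(t)(2,1,-1) + C_3e^(3t)(-1,-1,1).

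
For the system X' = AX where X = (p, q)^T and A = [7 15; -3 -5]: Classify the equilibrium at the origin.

A = [[7,15],[-3,-5]]; det(A-λI) = λ^2 - 2λ + 10.
λ = 1 ± 3i: positive real part.

unstable spiral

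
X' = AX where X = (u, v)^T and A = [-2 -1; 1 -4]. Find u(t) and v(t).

u(t) = -c_1e^(-3t) - c_2te^(-3t) - 2c_2e^(-3t), v(t) = -c_1e^(-3t) - c_2te^(-3t) - c_2e^(-3t)

Coefficient matrix A = [[-2, -1], [1, -4]].
Characteristic polynomial det(A - λI) = λ^2 + 6λ + 9 = 0.
Single eigenvalue λ = -3 with algebraic multiplicity 2.
Eigenvector v = (-1,-1); generalized eigenvector w with (A-λI)w=v is (-2,-1).
General solution: e^(-3t)[c_1·v + c_2·(t·v + w)].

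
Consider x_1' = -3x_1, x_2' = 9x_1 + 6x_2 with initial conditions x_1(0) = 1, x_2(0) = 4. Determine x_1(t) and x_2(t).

x_1(t) = e^(-3t), x_2(t) = 5e^(6t) - e^(-3t)

Coefficient matrix A = [[-3, 0], [9, 6]].
Characteristic polynomial det(A - λI) = λ^2 - 3λ - 18 = 0.
Eigenvalues λ = -3, 6.
For λ=-3: (A-λI) row 2 is [9, 9], so an eigenvector is (1, -1).
For λ=6: (A-λI) row 1 is [-9, 0], so an eigenvector is (0, -1).
General solution: C_1e^(-3t)(1,-1) + C_2e^(6t)(0,-1).
Applying x_1(0)=1, x_2(0)=4 gives C_1=1, C_2=-5.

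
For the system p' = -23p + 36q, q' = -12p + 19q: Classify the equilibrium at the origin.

A = [[-23,36],[-12,19]]; det(A-λI) = λ^2 + 4λ - 5.
λ = 1, -5: opposite signs.

saddle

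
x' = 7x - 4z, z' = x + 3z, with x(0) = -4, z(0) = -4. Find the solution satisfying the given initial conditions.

x(t) = 8te^(5t) - 4e^(5t), z(t) = 4te^(5t) - 4e^(5t)

Coefficient matrix A = [[7, -4], [1, 3]].
Characteristic polynomial det(A - λI) = λ^2 - 10λ + 25 = 0.
Single eigenvalue λ = 5 with algebraic multiplicity 2.
Eigenvector v = (2,1); generalized eigenvector w with (A-λI)w=v is (1,0).
General solution: e^(5t)[c_1·v + c_2·(t·v + w)].
Applying x(0)=-4, z(0)=-4 gives c_1=-4, c_2=4.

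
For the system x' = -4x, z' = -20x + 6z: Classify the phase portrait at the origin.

saddle

A = [[-4,0],[-20,6]]; det(A-λI) = λ^2 - 2λ - 24.
λ = -4, 6: opposite signs.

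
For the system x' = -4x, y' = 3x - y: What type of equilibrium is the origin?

A = [[-4,0],[3,-1]]; det(A-λI) = λ^2 + 5λ + 4.
λ = -1, -4: both negative.

stable node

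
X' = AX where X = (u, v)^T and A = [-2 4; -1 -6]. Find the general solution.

Coefficient matrix A = [[-2, 4], [-1, -6]].
Characteristic polynomial det(A - λI) = λ^2 + 8λ + 16 = 0.
Single eigenvalue λ = -4 with algebraic multiplicity 2.
Eigenvector v = (-2,1); generalized eigenvector w with (A-λI)w=v is (1,-1).
General solution: e^(-4t)[K_1·v + K_2·(t·v + w)].

u(t) = -2K_1e^(-4t) - 2K_2te^(-4t) + K_2e^(-4t), v(t) = K_1e^(-4t) + K_2te^(-4t) - K_2e^(-4t)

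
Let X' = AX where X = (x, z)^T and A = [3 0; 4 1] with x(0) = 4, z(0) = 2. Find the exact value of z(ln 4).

A = [[3,0],[4,1]]; eigenvalues λ = 1, 3.
Eigenvectors: (0,1) for λ=1, (1,2) for λ=3.
From the initial condition, c_1 = -6, c_2 = 4.
z(ln 4) = (-6)(4^1)(1) + (4)(4^3)(2) = 488.

488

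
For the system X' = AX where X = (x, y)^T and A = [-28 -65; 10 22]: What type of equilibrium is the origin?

A = [[-28,-65],[10,22]]; det(A-λI) = λ^2 + 6λ + 34.
λ = -3 ± 5i: negative real part.

stable spiral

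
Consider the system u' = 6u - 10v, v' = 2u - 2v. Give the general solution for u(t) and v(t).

u(t) = -C_1e^(2t)sin(2t) + 2C_1e^(2t)cos(2t) + 2C_2e^(2t)sin(2t) + C_2e^(2t)cos(2t), v(t) = C_1e^(2t)cos(2t) + C_2e^(2t)sin(2t)

Coefficient matrix A = [[6, -10], [2, -2]].
Characteristic polynomial det(A - λI) = λ^2 - 4λ + 8 = 0.
Eigenvalues λ = 2 ± 2i (complex conjugate pair).
For λ=2+2i: an eigenvector is (2,1) - i(-1,0) = (2 + i, 1).
A real fundamental pair from Re and Im of e^((2+2i)t)v: X_1 = e^(2t)(cos(2t)·(2,1) + sin(2t)·(-1,0)), X_2 = e^(2t)(sin(2t)·(2,1) - cos(2t)·(-1,0)).
General solution: C_1X_1 + C_2X_2.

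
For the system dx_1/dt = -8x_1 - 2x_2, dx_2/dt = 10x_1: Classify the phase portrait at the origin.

A = [[-8,-2],[10,0]]; det(A-λI) = λ^2 + 8λ + 20.
λ = -4 ± 2i: negative real part.

stable spiral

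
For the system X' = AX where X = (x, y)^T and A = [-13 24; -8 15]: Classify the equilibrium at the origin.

A = [[-13,24],[-8,15]]; det(A-λI) = λ^2 - 2λ - 3.
λ = -1, 3: opposite signs.

saddle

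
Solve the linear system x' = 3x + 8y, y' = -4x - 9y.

Coefficient matrix A = [[3, 8], [-4, -9]].
Characteristic polynomial det(A - λI) = λ^2 + 6λ + 5 = 0.
Eigenvalues λ = -5, -1.
For λ=-5: (A-λI) row 1 is [8, 8], so an eigenvector is (1, -1).
For λ=-1: (A-λI) row 1 is [4, 8], so an eigenvector is (-2, 1).
General solution: c_1e^(-5t)(1,-1) + c_2e^(-t)(-2,1).

x(t) = c_1e^(-5t) - 2c_2e^(-t), y(t) = -c_1e^(-5t) + c_2e^(-t)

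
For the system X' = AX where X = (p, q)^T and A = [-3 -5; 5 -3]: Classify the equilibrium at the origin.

A = [[-3,-5],[5,-3]]; det(A-λI) = λ^2 + 6λ + 34.
λ = -3 ± 5i: negative real part.

stable spiral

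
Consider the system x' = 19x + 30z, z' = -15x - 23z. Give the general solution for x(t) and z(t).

x(t) = 3c_1e^(-2t)sin(3t) - c_1e^(-2t)cos(3t) - c_2e^(-2t)sin(3t) - 3c_2e^(-2t)cos(3t), z(t) = -2c_1e^(-2t)sin(3t) + c_1e^(-2t)cos(3t) + c_2e^(-2t)sin(3t) + 2c_2e^(-2t)cos(3t)

Coefficient matrix A = [[19, 30], [-15, -23]].
Characteristic polynomial det(A - λI) = λ^2 + 4λ + 13 = 0.
Eigenvalues λ = -2 ± 3i (complex conjugate pair).
For λ=-2+3i: an eigenvector is (-1,1) - i(3,-2) = (-1 - 3i, 1 + 2i).
A real fundamental pair from Re and Im of e^((-2+3i)t)v: X_1 = e^(-2t)(cos(3t)·(-1,1) + sin(3t)·(3,-2)), X_2 = e^(-2t)(sin(3t)·(-1,1) - cos(3t)·(3,-2)).
General solution: c_1X_1 + c_2X_2.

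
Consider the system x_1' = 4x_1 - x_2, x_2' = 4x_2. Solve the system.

Coefficient matrix A = [[4, -1], [0, 4]].
Characteristic polynomial det(A - λI) = λ^2 - 8λ + 16 = 0.
Single eigenvalue λ = 4 with algebraic multiplicity 2.
Eigenvector v = (-1,0); generalized eigenvector w with (A-λI)w=v is (1,1).
General solution: e^(4t)[K_1·v + K_2·(t·v + w)].

x_1(t) = -K_1e^(4t) - K_2te^(4t) + K_2e^(4t), x_2(t) = K_2e^(4t)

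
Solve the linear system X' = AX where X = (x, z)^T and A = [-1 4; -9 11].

x(t) = -2K_1e^(5t) - 2K_2te^(5t) + K_2e^(5t), z(t) = -3K_1e^(5t) - 3K_2te^(5t) + K_2e^(5t)

Coefficient matrix A = [[-1, 4], [-9, 11]].
Characteristic polynomial det(A - λI) = λ^2 - 10λ + 25 = 0.
Single eigenvalue λ = 5 with algebraic multiplicity 2.
Eigenvector v = (-2,-3); generalized eigenvector w with (A-λI)w=v is (1,1).
General solution: e^(5t)[K_1·v + K_2·(t·v + w)].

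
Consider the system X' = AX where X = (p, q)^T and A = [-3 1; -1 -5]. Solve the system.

p(t) = -c_1e^(-4t) - c_2te^(-4t), q(t) = c_1e^(-4t) + c_2te^(-4t) - c_2e^(-4t)

Coefficient matrix A = [[-3, 1], [-1, -5]].
Characteristic polynomial det(A - λI) = λ^2 + 8λ + 16 = 0.
Single eigenvalue λ = -4 with algebraic multiplicity 2.
Eigenvector v = (-1,1); generalized eigenvector w with (A-λI)w=v is (0,-1).
General solution: e^(-4t)[c_1·v + c_2·(t·v + w)].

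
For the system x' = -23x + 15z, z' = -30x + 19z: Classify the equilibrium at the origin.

A = [[-23,15],[-30,19]]; det(A-λI) = λ^2 + 4λ + 13.
λ = -2 ± 3i: negative real part.

stable spiral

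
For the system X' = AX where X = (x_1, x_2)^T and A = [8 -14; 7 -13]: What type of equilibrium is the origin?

saddle

A = [[8,-14],[7,-13]]; det(A-λI) = λ^2 + 5λ - 6.
λ = 1, -6: opposite signs.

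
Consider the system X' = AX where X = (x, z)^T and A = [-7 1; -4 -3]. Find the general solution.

x(t) = c_1e^(-5t) + c_2te^(-5t) - 2c_2e^(-5t), z(t) = 2c_1e^(-5t) + 2c_2te^(-5t) - 3c_2e^(-5t)

Coefficient matrix A = [[-7, 1], [-4, -3]].
Characteristic polynomial det(A - λI) = λ^2 + 10λ + 25 = 0.
Single eigenvalue λ = -5 with algebraic multiplicity 2.
Eigenvector v = (1,2); generalized eigenvector w with (A-λI)w=v is (-2,-3).
General solution: e^(-5t)[c_1·v + c_2·(t·v + w)].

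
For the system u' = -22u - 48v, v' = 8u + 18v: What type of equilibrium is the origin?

A = [[-22,-48],[8,18]]; det(A-λI) = λ^2 + 4λ - 12.
λ = 2, -6: opposite signs.

saddle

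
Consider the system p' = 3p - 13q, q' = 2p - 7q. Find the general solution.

Coefficient matrix A = [[3, -13], [2, -7]].
Characteristic polynomial det(A - λI) = λ^2 + 4λ + 5 = 0.
Eigenvalues λ = -2 ± i (complex conjugate pair).
For λ=-2+i: an eigenvector is (2,1) - i(-3,-1) = (2 + 3i, 1 + i).
A real fundamental pair from Re and Im of e^((-2+i)t)v: X_1 = e^(-2t)(cos(t)·(2,1) + sin(t)·(-3,-1)), X_2 = e^(-2t)(sin(t)·(2,1) - cos(t)·(-3,-1)).
General solution: C_1X_1 + C_2X_2.

p(t) = -3C_1e^(-2t)sin(t) + 2C_1e^(-2t)cos(t) + 2C_2e^(-2t)sin(t) + 3C_2e^(-2t)cos(t), q(t) = -C_1e^(-2t)sin(t) + C_1e^(-2t)cos(t) + C_2e^(-2t)sin(t) + C_2e^(-2t)cos(t)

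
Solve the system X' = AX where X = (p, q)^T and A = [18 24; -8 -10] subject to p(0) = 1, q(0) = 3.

Coefficient matrix A = [[18, 24], [-8, -10]].
Characteristic polynomial det(A - λI) = λ^2 - 8λ + 12 = 0.
Eigenvalues λ = 6, 2.
For λ=6: (A-λI) row 1 is [12, 24], so an eigenvector is (2, -1).
For λ=2: (A-λI) row 1 is [16, 24], so an eigenvector is (3, -2).
General solution: C_1e^(6t)(2,-1) + C_2e^(2t)(3,-2).
Applying p(0)=1, q(0)=3 gives C_1=11, C_2=-7.

p(t) = 22e^(6t) - 21e^(2t), q(t) = -11e^(6t) + 14e^(2t)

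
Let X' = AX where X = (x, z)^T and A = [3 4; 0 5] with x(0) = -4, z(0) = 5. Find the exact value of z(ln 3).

1215

A = [[3,4],[0,5]]; eigenvalues λ = 3, 5.
Eigenvectors: (1,0) for λ=3, (2,1) for λ=5.
From the initial condition, c_1 = -14, c_2 = 5.
z(ln 3) = (-14)(3^3)(0) + (5)(3^5)(1) = 1215.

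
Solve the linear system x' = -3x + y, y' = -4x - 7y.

x(t) = -C_1e^(-5t) - C_2te^(-5t) + C_2e^(-5t), y(t) = 2C_1e^(-5t) + 2C_2te^(-5t) - 3C_2e^(-5t)

Coefficient matrix A = [[-3, 1], [-4, -7]].
Characteristic polynomial det(A - λI) = λ^2 + 10λ + 25 = 0.
Single eigenvalue λ = -5 with algebraic multiplicity 2.
Eigenvector v = (-1,2); generalized eigenvector w with (A-λI)w=v is (1,-3).
General solution: e^(-5t)[C_1·v + C_2·(t·v + w)].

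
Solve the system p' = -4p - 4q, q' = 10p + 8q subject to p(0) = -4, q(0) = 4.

Coefficient matrix A = [[-4, -4], [10, 8]].
Characteristic polynomial det(A - λI) = λ^2 - 4λ + 8 = 0.
Eigenvalues λ = 2 ± 2i (complex conjugate pair).
For λ=2+2i: an eigenvector is (1,-1) - i(-1,2) = (1 + i, -1 - 2i).
A real fundamental pair from Re and Im of e^((2+2i)t)v: X_1 = e^(2t)(cos(2t)·(1,-1) + sin(2t)·(-1,2)), X_2 = e^(2t)(sin(2t)·(1,-1) - cos(2t)·(-1,2)).
General solution: K_1X_1 + K_2X_2.
Applying p(0)=-4, q(0)=4 gives K_1=-4, K_2=0.

p(t) = 4e^(2t)sin(2t) - 4e^(2t)cos(2t), q(t) = -8e^(2t)sin(2t) + 4e^(2t)cos(2t)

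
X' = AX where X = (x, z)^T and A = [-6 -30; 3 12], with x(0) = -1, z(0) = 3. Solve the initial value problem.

x(t) = -27e^(3t)sin(3t) - e^(3t)cos(3t), z(t) = 8e^(3t)sin(3t) + 3e^(3t)cos(3t)

Coefficient matrix A = [[-6, -30], [3, 12]].
Characteristic polynomial det(A - λI) = λ^2 - 6λ + 18 = 0.
Eigenvalues λ = 3 ± 3i (complex conjugate pair).
For λ=3+3i: an eigenvector is (-1,0) - i(3,-1) = (-1 - 3i, 0 + i).
A real fundamental pair from Re and Im of e^((3+3i)t)v: X_1 = e^(3t)(cos(3t)·(-1,0) + sin(3t)·(3,-1)), X_2 = e^(3t)(sin(3t)·(-1,0) - cos(3t)·(3,-1)).
General solution: K_1X_1 + K_2X_2.
Applying x(0)=-1, z(0)=3 gives K_1=-8, K_2=3.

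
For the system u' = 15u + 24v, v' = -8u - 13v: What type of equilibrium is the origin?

A = [[15,24],[-8,-13]]; det(A-λI) = λ^2 - 2λ - 3.
λ = -1, 3: opposite signs.

saddle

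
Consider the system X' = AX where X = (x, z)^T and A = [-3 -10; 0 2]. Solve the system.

Coefficient matrix A = [[-3, -10], [0, 2]].
Characteristic polynomial det(A - λI) = λ^2 + λ - 6 = 0.
Eigenvalues λ = -3, 2.
For λ=-3: (A-λI) row 1 is [0, -10], so an eigenvector is (-1, 0).
For λ=2: (A-λI) row 1 is [-5, -10], so an eigenvector is (-2, 1).
General solution: K_1e^(-3t)(-1,0) + K_2e^(2t)(-2,1).

x(t) = -K_1e^(-3t) - 2K_2e^(2t), z(t) = K_2e^(2t)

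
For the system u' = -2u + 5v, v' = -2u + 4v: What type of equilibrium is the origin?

A = [[-2,5],[-2,4]]; det(A-λI) = λ^2 - 2λ + 2.
λ = 1 ± i: positive real part.

unstable spiral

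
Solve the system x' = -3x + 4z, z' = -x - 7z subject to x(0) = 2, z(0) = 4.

x(t) = 20te^(-5t) + 2e^(-5t), z(t) = -10te^(-5t) + 4e^(-5t)

Coefficient matrix A = [[-3, 4], [-1, -7]].
Characteristic polynomial det(A - λI) = λ^2 + 10λ + 25 = 0.
Single eigenvalue λ = -5 with algebraic multiplicity 2.
Eigenvector v = (2,-1); generalized eigenvector w with (A-λI)w=v is (-1,1).
General solution: e^(-5t)[C_1·v + C_2·(t·v + w)].
Applying x(0)=2, z(0)=4 gives C_1=6, C_2=10.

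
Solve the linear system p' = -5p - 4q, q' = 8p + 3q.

p(t) = -c_1e^(-t)cos(4t) - c_2e^(-t)sin(4t), q(t) = -c_1e^(-t)sin(4t) + c_1e^(-t)cos(4t) + c_2e^(-t)sin(4t) + c_2e^(-t)cos(4t)

Coefficient matrix A = [[-5, -4], [8, 3]].
Characteristic polynomial det(A - λI) = λ^2 + 2λ + 17 = 0.
Eigenvalues λ = -1 ± 4i (complex conjugate pair).
For λ=-1+4i: an eigenvector is (-1,1) - i(0,-1) = (-1, 1 + i).
A real fundamental pair from Re and Im of e^((-1+4i)t)v: X_1 = e^(-t)(cos(4t)·(-1,1) + sin(4t)·(0,-1)), X_2 = e^(-t)(sin(4t)·(-1,1) - cos(4t)·(0,-1)).
General solution: c_1X_1 + c_2X_2.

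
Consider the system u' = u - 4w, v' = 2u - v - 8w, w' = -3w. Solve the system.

Coefficient matrix A = [[1, 0, -4], [2, -1, -8], [0, 0, -3]].
det(A - λI) = 0 gives eigenvalues λ = 1, -3, -1.
For λ=1: eigenvector (1,1,0).
For λ=-3: eigenvector (1,3,1).
For λ=-1: eigenvector (0,1,0).
General solution: c_1e^(t)(1,1,0) + c_2e^(-3t)(1,3,1) + c_3e^(-t)(0,1,0).

u(t) = c_1e^(t) + c_2e^(-3t), v(t) = c_1e^(t) + 3c_2e^(-3t) + c_3e^(-t), w(t) = c_2e^(-3t)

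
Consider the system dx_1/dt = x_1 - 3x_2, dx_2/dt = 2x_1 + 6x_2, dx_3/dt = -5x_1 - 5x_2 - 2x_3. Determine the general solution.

Coefficient matrix A = [[1, -3, 0], [2, 6, 0], [-5, -5, -2]].
det(A - λI) = 0 gives eigenvalues λ = 4, 3, -2.
For λ=4: eigenvector (1,-1,0).
For λ=3: eigenvector (3,-2,-1).
For λ=-2: eigenvector (0,0,1).
General solution: K_1e^(4t)(1,-1,0) + K_2e^(3t)(3,-2,-1) + K_3e^(-2t)(0,0,1).

x_1(t) = K_1e^(4t) + 3K_2e^(3t), x_2(t) = -K_1e^(4t) - 2K_2e^(3t), x_3(t) = -K_2e^(3t) + K_3e^(-2t)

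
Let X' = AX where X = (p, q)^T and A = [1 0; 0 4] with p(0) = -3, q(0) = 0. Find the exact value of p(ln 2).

A = [[1,0],[0,4]]; eigenvalues λ = 4, 1.
Eigenvectors: (0,1) for λ=4, (-1,0) for λ=1.
From the initial condition, c_1 = 0, c_2 = 3.
p(ln 2) = (0)(2^4)(0) + (3)(2^1)(-1) = -6.

-6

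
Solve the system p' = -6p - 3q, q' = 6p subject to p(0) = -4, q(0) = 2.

p(t) = 2e^(-3t)sin(3t) - 4e^(-3t)cos(3t), q(t) = -6e^(-3t)sin(3t) + 2e^(-3t)cos(3t)

Coefficient matrix A = [[-6, -3], [6, 0]].
Characteristic polynomial det(A - λI) = λ^2 + 6λ + 18 = 0.
Eigenvalues λ = -3 ± 3i (complex conjugate pair).
For λ=-3+3i: an eigenvector is (1,-1) - i(0,1) = (1, -1 - i).
A real fundamental pair from Re and Im of e^((-3+3i)t)v: X_1 = e^(-3t)(cos(3t)·(1,-1) + sin(3t)·(0,1)), X_2 = e^(-3t)(sin(3t)·(1,-1) - cos(3t)·(0,1)).
General solution: K_1X_1 + K_2X_2.
Applying p(0)=-4, q(0)=2 gives K_1=-4, K_2=2.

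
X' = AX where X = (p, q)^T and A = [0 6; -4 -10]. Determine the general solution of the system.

p(t) = 3C_1e^(-4t) - C_2e^(-6t), q(t) = -2C_1e^(-4t) + C_2e^(-6t)

Coefficient matrix A = [[0, 6], [-4, -10]].
Characteristic polynomial det(A - λI) = λ^2 + 10λ + 24 = 0.
Eigenvalues λ = -4, -6.
For λ=-4: (A-λI) row 1 is [4, 6], so an eigenvector is (3, -2).
For λ=-6: (A-λI) row 1 is [6, 6], so an eigenvector is (-1, 1).
General solution: C_1e^(-4t)(3,-2) + C_2e^(-6t)(-1,1).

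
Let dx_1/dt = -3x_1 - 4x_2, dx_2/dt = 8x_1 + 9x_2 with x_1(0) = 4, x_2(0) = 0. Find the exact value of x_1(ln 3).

-948

A = [[-3,-4],[8,9]]; eigenvalues λ = 5, 1.
Eigenvectors: (1,-2) for λ=5, (-1,1) for λ=1.
From the initial condition, c_1 = -4, c_2 = -8.
x_1(ln 3) = (-4)(3^5)(1) + (-8)(3^1)(-1) = -948.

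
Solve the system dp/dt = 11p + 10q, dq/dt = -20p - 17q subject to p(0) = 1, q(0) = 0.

p(t) = 7e^(-3t)sin(2t) + e^(-3t)cos(2t), q(t) = -10e^(-3t)sin(2t)

Coefficient matrix A = [[11, 10], [-20, -17]].
Characteristic polynomial det(A - λI) = λ^2 + 6λ + 13 = 0.
Eigenvalues λ = -3 ± 2i (complex conjugate pair).
For λ=-3+2i: an eigenvector is (-2,3) - i(1,-1) = (-2 - i, 3 + i).
A real fundamental pair from Re and Im of e^((-3+2i)t)v: X_1 = e^(-3t)(cos(2t)·(-2,3) + sin(2t)·(1,-1)), X_2 = e^(-3t)(sin(2t)·(-2,3) - cos(2t)·(1,-1)).
General solution: K_1X_1 + K_2X_2.
Applying p(0)=1, q(0)=0 gives K_1=1, K_2=-3.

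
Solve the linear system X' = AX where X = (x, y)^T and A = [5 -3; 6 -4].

Coefficient matrix A = [[5, -3], [6, -4]].
Characteristic polynomial det(A - λI) = λ^2 - λ - 2 = 0.
Eigenvalues λ = 2, -1.
For λ=2: (A-λI) row 1 is [3, -3], so an eigenvector is (1, 1).
For λ=-1: (A-λI) row 1 is [6, -3], so an eigenvector is (-1, -2).
General solution: c_1e^(2t)(1,1) + c_2e^(-t)(-1,-2).

x(t) = c_1e^(2t) - c_2e^(-t), y(t) = c_1e^(2t) - 2c_2e^(-t)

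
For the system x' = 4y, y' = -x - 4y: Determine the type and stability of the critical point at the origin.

stable improper node

A = [[0,4],[-1,-4]]; det(A-λI) = λ^2 + 4λ + 4.
repeated λ = -2 with a single eigenvector.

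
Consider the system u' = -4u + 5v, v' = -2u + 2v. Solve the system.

Coefficient matrix A = [[-4, 5], [-2, 2]].
Characteristic polynomial det(A - λI) = λ^2 + 2λ + 2 = 0.
Eigenvalues λ = -1 ± i (complex conjugate pair).
For λ=-1+i: an eigenvector is (-1,-1) - i(-2,-1) = (-1 + 2i, -1 + i).
A real fundamental pair from Re and Im of e^((-1+i)t)v: X_1 = e^(-t)(cos(t)·(-1,-1) + sin(t)·(-2,-1)), X_2 = e^(-t)(sin(t)·(-1,-1) - cos(t)·(-2,-1)).
General solution: c_1X_1 + c_2X_2.

u(t) = -2c_1e^(-t)sin(t) - c_1e^(-t)cos(t) - c_2e^(-t)sin(t) + 2c_2e^(-t)cos(t), v(t) = -c_1e^(-t)sin(t) - c_1e^(-t)cos(t) - c_2e^(-t)sin(t) + c_2e^(-t)cos(t)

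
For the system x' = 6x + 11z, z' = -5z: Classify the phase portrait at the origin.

saddle

A = [[6,11],[0,-5]]; det(A-λI) = λ^2 - λ - 30.
λ = 6, -5: opposite signs.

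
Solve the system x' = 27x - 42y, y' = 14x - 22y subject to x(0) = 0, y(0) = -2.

x(t) = 12e^(6t) - 12e^(-t), y(t) = 6e^(6t) - 8e^(-t)

Coefficient matrix A = [[27, -42], [14, -22]].
Characteristic polynomial det(A - λI) = λ^2 - 5λ - 6 = 0.
Eigenvalues λ = 6, -1.
For λ=6: (A-λI) row 1 is [21, -42], so an eigenvector is (-2, -1).
For λ=-1: (A-λI) row 1 is [28, -42], so an eigenvector is (-3, -2).
General solution: c_1e^(6t)(-2,-1) + c_2e^(-t)(-3,-2).
Applying x(0)=0, y(0)=-2 gives c_1=-6, c_2=4.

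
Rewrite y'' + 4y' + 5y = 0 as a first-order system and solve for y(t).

y(t) = K_1e^(-2t)cos(t) + K_2e^(-2t)sin(t)

Let x_1 = y, x_2 = y'. Then x_1' = x_2 and x_2' = -5x_1 - 4x_2.
A = [[0,1],[-5,-4]]; det(A-λI) = λ^2 + 4λ + 5.
Eigenvalues λ = -2 ± i.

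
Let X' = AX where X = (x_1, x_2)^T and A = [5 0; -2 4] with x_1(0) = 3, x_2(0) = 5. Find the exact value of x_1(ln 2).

A = [[5,0],[-2,4]]; eigenvalues λ = 5, 4.
Eigenvectors: (1,-2) for λ=5, (0,-1) for λ=4.
From the initial condition, c_1 = 3, c_2 = -11.
x_1(ln 2) = (3)(2^5)(1) + (-11)(2^4)(0) = 96.

96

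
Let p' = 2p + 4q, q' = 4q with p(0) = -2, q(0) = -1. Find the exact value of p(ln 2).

-32

A = [[2,4],[0,4]]; eigenvalues λ = 4, 2.
Eigenvectors: (2,1) for λ=4, (-1,0) for λ=2.
From the initial condition, c_1 = -1, c_2 = 0.
p(ln 2) = (-1)(2^4)(2) + (0)(2^2)(-1) = -32.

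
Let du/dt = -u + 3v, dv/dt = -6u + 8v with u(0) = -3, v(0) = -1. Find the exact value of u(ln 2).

44

A = [[-1,3],[-6,8]]; eigenvalues λ = 5, 2.
Eigenvectors: (-1,-2) for λ=5, (1,1) for λ=2.
From the initial condition, c_1 = -2, c_2 = -5.
u(ln 2) = (-2)(2^5)(-1) + (-5)(2^2)(1) = 44.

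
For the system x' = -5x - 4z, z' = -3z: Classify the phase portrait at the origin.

stable node

A = [[-5,-4],[0,-3]]; det(A-λI) = λ^2 + 8λ + 15.
λ = -3, -5: both negative.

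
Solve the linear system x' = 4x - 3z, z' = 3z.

x(t) = -C_1e^(4t) - 3C_2e^(3t), z(t) = -C_2e^(3t)

Coefficient matrix A = [[4, -3], [0, 3]].
Characteristic polynomial det(A - λI) = λ^2 - 7λ + 12 = 0.
Eigenvalues λ = 4, 3.
For λ=4: (A-λI) row 1 is [0, -3], so an eigenvector is (-1, 0).
For λ=3: (A-λI) row 1 is [1, -3], so an eigenvector is (-3, -1).
General solution: C_1e^(4t)(-1,0) + C_2e^(3t)(-3,-1).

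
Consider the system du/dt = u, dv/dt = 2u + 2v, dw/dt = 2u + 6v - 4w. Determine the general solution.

Coefficient matrix A = [[1, 0, 0], [2, 2, 0], [2, 6, -4]].
det(A - λI) = 0 gives eigenvalues λ = 1, -4, 2.
For λ=1: eigenvector (1,-2,-2).
For λ=-4: eigenvector (0,0,-1).
For λ=2: eigenvector (0,1,1).
General solution: c_1e^(t)(1,-2,-2) + c_2e^(-4t)(0,0,-1) + c_3e^(2t)(0,1,1).

u(t) = c_1e^(t), v(t) = -2c_1e^(t) + c_3e^(2t), w(t) = -2c_1e^(t) - c_2e^(-4t) + c_3e^(2t)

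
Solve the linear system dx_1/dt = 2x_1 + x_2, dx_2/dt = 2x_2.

Coefficient matrix A = [[2, 1], [0, 2]].
Characteristic polynomial det(A - λI) = λ^2 - 4λ + 4 = 0.
Single eigenvalue λ = 2 with algebraic multiplicity 2.
Eigenvector v = (-1,0); generalized eigenvector w with (A-λI)w=v is (-2,-1).
General solution: e^(2t)[C_1·v + C_2·(t·v + w)].

x_1(t) = -C_1e^(2t) - C_2te^(2t) - 2C_2e^(2t), x_2(t) = -C_2e^(2t)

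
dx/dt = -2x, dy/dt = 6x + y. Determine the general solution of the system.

Coefficient matrix A = [[-2, 0], [6, 1]].
Characteristic polynomial det(A - λI) = λ^2 + λ - 2 = 0.
Eigenvalues λ = 1, -2.
For λ=1: (A-λI) row 1 is [-3, 0], so an eigenvector is (0, -1).
For λ=-2: (A-λI) row 2 is [6, 3], so an eigenvector is (-1, 2).
General solution: c_1e^(t)(0,-1) + c_2e^(-2t)(-1,2).

x(t) = -c_2e^(-2t), y(t) = -c_1e^(t) + 2c_2e^(-2t)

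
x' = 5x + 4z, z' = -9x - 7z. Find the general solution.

Coefficient matrix A = [[5, 4], [-9, -7]].
Characteristic polynomial det(A - λI) = λ^2 + 2λ + 1 = 0.
Single eigenvalue λ = -1 with algebraic multiplicity 2.
Eigenvector v = (2,-3); generalized eigenvector w with (A-λI)w=v is (-1,2).
General solution: e^(-t)[C_1·v + C_2·(t·v + w)].

x(t) = 2C_1e^(-t) + 2C_2te^(-t) - C_2e^(-t), z(t) = -3C_1e^(-t) - 3C_2te^(-t) + 2C_2e^(-t)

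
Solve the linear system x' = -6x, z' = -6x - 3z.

x(t) = -K_1e^(-6t), z(t) = -2K_1e^(-6t) - K_2e^(-3t)

Coefficient matrix A = [[-6, 0], [-6, -3]].
Characteristic polynomial det(A - λI) = λ^2 + 9λ + 18 = 0.
Eigenvalues λ = -6, -3.
For λ=-6: (A-λI) row 2 is [-6, 3], so an eigenvector is (-1, -2).
For λ=-3: (A-λI) row 1 is [-3, 0], so an eigenvector is (0, -1).
General solution: K_1e^(-6t)(-1,-2) + K_2e^(-3t)(0,-1).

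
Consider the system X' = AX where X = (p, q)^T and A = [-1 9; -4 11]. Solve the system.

Coefficient matrix A = [[-1, 9], [-4, 11]].
Characteristic polynomial det(A - λI) = λ^2 - 10λ + 25 = 0.
Single eigenvalue λ = 5 with algebraic multiplicity 2.
Eigenvector v = (-3,-2); generalized eigenvector w with (A-λI)w=v is (-1,-1).
General solution: e^(5t)[c_1·v + c_2·(t·v + w)].

p(t) = -3c_1e^(5t) - 3c_2te^(5t) - c_2e^(5t), q(t) = -2c_1e^(5t) - 2c_2te^(5t) - c_2e^(5t)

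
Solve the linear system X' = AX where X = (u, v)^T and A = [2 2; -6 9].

Coefficient matrix A = [[2, 2], [-6, 9]].
Characteristic polynomial det(A - λI) = λ^2 - 11λ + 30 = 0.
Eigenvalues λ = 5, 6.
For λ=5: (A-λI) row 1 is [-3, 2], so an eigenvector is (2, 3).
For λ=6: (A-λI) row 1 is [-4, 2], so an eigenvector is (1, 2).
General solution: K_1e^(5t)(2,3) + K_2e^(6t)(1,2).

u(t) = 2K_1e^(5t) + K_2e^(6t), v(t) = 3K_1e^(5t) + 2K_2e^(6t)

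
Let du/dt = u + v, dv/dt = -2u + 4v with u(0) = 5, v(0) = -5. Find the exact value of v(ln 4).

-1040

A = [[1,1],[-2,4]]; eigenvalues λ = 3, 2.
Eigenvectors: (-1,-2) for λ=3, (-1,-1) for λ=2.
From the initial condition, c_1 = 10, c_2 = -15.
v(ln 4) = (10)(4^3)(-2) + (-15)(4^2)(-1) = -1040.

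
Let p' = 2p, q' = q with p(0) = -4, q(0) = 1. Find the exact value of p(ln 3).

A = [[2,0],[0,1]]; eigenvalues λ = 1, 2.
Eigenvectors: (0,-1) for λ=1, (1,0) for λ=2.
From the initial condition, c_1 = -1, c_2 = -4.
p(ln 3) = (-1)(3^1)(0) + (-4)(3^2)(1) = -36.

-36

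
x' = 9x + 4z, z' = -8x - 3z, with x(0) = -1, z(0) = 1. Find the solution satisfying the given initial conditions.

x(t) = -e^(5t), z(t) = e^(5t)

Coefficient matrix A = [[9, 4], [-8, -3]].
Characteristic polynomial det(A - λI) = λ^2 - 6λ + 5 = 0.
Eigenvalues λ = 5, 1.
For λ=5: (A-λI) row 1 is [4, 4], so an eigenvector is (-1, 1).
For λ=1: (A-λI) row 1 is [8, 4], so an eigenvector is (-1, 2).
General solution: K_1e^(5t)(-1,1) + K_2e^(t)(-1,2).
Applying x(0)=-1, z(0)=1 gives K_1=1, K_2=0.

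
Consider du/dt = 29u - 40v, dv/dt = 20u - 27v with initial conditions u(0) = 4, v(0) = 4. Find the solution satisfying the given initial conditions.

u(t) = -12e^(t)sin(4t) + 4e^(t)cos(4t), v(t) = -8e^(t)sin(4t) + 4e^(t)cos(4t)

Coefficient matrix A = [[29, -40], [20, -27]].
Characteristic polynomial det(A - λI) = λ^2 - 2λ + 17 = 0.
Eigenvalues λ = 1 ± 4i (complex conjugate pair).
For λ=1+4i: an eigenvector is (1,1) - i(-3,-2) = (1 + 3i, 1 + 2i).
A real fundamental pair from Re and Im of e^((1+4i)t)v: X_1 = e^(t)(cos(4t)·(1,1) + sin(4t)·(-3,-2)), X_2 = e^(t)(sin(4t)·(1,1) - cos(4t)·(-3,-2)).
General solution: c_1X_1 + c_2X_2.
Applying u(0)=4, v(0)=4 gives c_1=4, c_2=0.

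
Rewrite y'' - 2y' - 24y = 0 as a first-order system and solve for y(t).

Let x_1 = y, x_2 = y'. Then x_1' = x_2 and x_2' = 24x_1 + 2x_2.
A = [[0,1],[24,2]]; det(A-λI) = λ^2 - 2λ - 24.
Eigenvalues λ = -4, 6 with eigenvectors (1,-4), (1,6).

y(t) = c_1e^(-4t) + c_2e^(6t)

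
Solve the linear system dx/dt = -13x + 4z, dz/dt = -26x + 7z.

Coefficient matrix A = [[-13, 4], [-26, 7]].
Characteristic polynomial det(A - λI) = λ^2 + 6λ + 13 = 0.
Eigenvalues λ = -3 ± 2i (complex conjugate pair).
For λ=-3+2i: an eigenvector is (-1,-2) - i(1,3) = (-1 - i, -2 - 3i).
A real fundamental pair from Re and Im of e^((-3+2i)t)v: X_1 = e^(-3t)(cos(2t)·(-1,-2) + sin(2t)·(1,3)), X_2 = e^(-3t)(sin(2t)·(-1,-2) - cos(2t)·(1,3)).
General solution: C_1X_1 + C_2X_2.

x(t) = C_1e^(-3t)sin(2t) - C_1e^(-3t)cos(2t) - C_2e^(-3t)sin(2t) - C_2e^(-3t)cos(2t), z(t) = 3C_1e^(-3t)sin(2t) - 2C_1e^(-3t)cos(2t) - 2C_2e^(-3t)sin(2t) - 3C_2e^(-3t)cos(2t)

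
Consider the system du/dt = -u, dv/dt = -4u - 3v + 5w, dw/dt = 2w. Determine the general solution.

Coefficient matrix A = [[-1, 0, 0], [-4, -3, 5], [0, 0, 2]].
det(A - λI) = 0 gives eigenvalues λ = 2, -3, -1.
For λ=2: eigenvector (0,1,1).
For λ=-3: eigenvector (0,1,0).
For λ=-1: eigenvector (1,-2,0).
General solution: K_1e^(2t)(0,1,1) + K_2e^(-3t)(0,1,0) + K_3e^(-t)(1,-2,0).

u(t) = K_3e^(-t), v(t) = K_1e^(2t) + K_2e^(-3t) - 2K_3e^(-t), w(t) = K_1e^(2t)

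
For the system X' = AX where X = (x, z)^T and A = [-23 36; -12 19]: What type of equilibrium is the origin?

A = [[-23,36],[-12,19]]; det(A-λI) = λ^2 + 4λ - 5.
λ = -5, 1: opposite signs.

saddle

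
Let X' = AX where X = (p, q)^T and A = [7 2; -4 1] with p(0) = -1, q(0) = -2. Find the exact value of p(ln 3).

A = [[7,2],[-4,1]]; eigenvalues λ = 5, 3.
Eigenvectors: (-1,1) for λ=5, (1,-2) for λ=3.
From the initial condition, c_1 = 4, c_2 = 3.
p(ln 3) = (4)(3^5)(-1) + (3)(3^3)(1) = -891.

-891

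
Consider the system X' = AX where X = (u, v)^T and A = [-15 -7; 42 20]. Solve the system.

Coefficient matrix A = [[-15, -7], [42, 20]].
Characteristic polynomial det(A - λI) = λ^2 - 5λ - 6 = 0.
Eigenvalues λ = 6, -1.
For λ=6: (A-λI) row 1 is [-21, -7], so an eigenvector is (-1, 3).
For λ=-1: (A-λI) row 1 is [-14, -7], so an eigenvector is (-1, 2).
General solution: C_1e^(6t)(-1,3) + C_2e^(-t)(-1,2).

u(t) = -C_1e^(6t) - C_2e^(-t), v(t) = 3C_1e^(6t) + 2C_2e^(-t)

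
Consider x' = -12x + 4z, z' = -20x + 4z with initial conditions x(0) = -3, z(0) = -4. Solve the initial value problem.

Coefficient matrix A = [[-12, 4], [-20, 4]].
Characteristic polynomial det(A - λI) = λ^2 + 8λ + 32 = 0.
Eigenvalues λ = -4 ± 4i (complex conjugate pair).
For λ=-4+4i: an eigenvector is (0,-1) - i(-1,-2) = (0 + i, -1 + 2i).
A real fundamental pair from Re and Im of e^((-4+4i)t)v: X_1 = e^(-4t)(cos(4t)·(0,-1) + sin(4t)·(-1,-2)), X_2 = e^(-4t)(sin(4t)·(0,-1) - cos(4t)·(-1,-2)).
General solution: C_1X_1 + C_2X_2.
Applying x(0)=-3, z(0)=-4 gives C_1=-2, C_2=-3.

x(t) = 2e^(-4t)sin(4t) - 3e^(-4t)cos(4t), z(t) = 7e^(-4t)sin(4t) - 4e^(-4t)cos(4t)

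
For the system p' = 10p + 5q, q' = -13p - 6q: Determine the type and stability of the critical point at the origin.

A = [[10,5],[-13,-6]]; det(A-λI) = λ^2 - 4λ + 5.
λ = 2 ± i: positive real part.

unstable spiral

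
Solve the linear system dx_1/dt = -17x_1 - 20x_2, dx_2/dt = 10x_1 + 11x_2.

x_1(t) = -K_1e^(-3t)sin(2t) + 3K_1e^(-3t)cos(2t) + 3K_2e^(-3t)sin(2t) + K_2e^(-3t)cos(2t), x_2(t) = K_1e^(-3t)sin(2t) - 2K_1e^(-3t)cos(2t) - 2K_2e^(-3t)sin(2t) - K_2e^(-3t)cos(2t)

Coefficient matrix A = [[-17, -20], [10, 11]].
Characteristic polynomial det(A - λI) = λ^2 + 6λ + 13 = 0.
Eigenvalues λ = -3 ± 2i (complex conjugate pair).
For λ=-3+2i: an eigenvector is (3,-2) - i(-1,1) = (3 + i, -2 - i).
A real fundamental pair from Re and Im of e^((-3+2i)t)v: X_1 = e^(-3t)(cos(2t)·(3,-2) + sin(2t)·(-1,1)), X_2 = e^(-3t)(sin(2t)·(3,-2) - cos(2t)·(-1,1)).
General solution: K_1X_1 + K_2X_2.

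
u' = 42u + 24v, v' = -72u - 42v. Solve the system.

Coefficient matrix A = [[42, 24], [-72, -42]].
Characteristic polynomial det(A - λI) = λ^2 - 36 = 0.
Eigenvalues λ = -6, 6.
For λ=-6: (A-λI) row 1 is [48, 24], so an eigenvector is (-1, 2).
For λ=6: (A-λI) row 1 is [36, 24], so an eigenvector is (2, -3).
General solution: C_1e^(-6t)(-1,2) + C_2e^(6t)(2,-3).

u(t) = -C_1e^(-6t) + 2C_2e^(6t), v(t) = 2C_1e^(-6t) - 3C_2e^(6t)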